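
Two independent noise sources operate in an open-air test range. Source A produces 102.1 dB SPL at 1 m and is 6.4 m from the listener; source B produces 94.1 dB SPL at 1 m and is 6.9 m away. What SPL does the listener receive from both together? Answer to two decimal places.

At the listener: L_A = 102.1 − 20·log₁₀(6.4) = 85.976 dB; L_B = 94.1 − 20·log₁₀(6.9) = 77.323 dB.
Combined: 10·log₁₀(10^(85.976/10)+10^(77.323/10)) = 86.53 dB SPL.

86.53 dB SPL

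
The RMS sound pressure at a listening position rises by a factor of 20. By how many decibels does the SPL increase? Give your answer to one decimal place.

26.0 dB

SPL change from a pressure ratio uses the 20·log₁₀ form:
20·log₁₀(20) = 26.0 dB.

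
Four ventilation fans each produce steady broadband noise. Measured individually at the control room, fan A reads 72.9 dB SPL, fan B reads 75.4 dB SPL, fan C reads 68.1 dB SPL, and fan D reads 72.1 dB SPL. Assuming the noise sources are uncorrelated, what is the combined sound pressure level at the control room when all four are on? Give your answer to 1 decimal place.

78.9 dB SPL

Incoherent sources sum as intensities:
L_total = 10·log₁₀(10^(72.9/10) + 10^(75.4/10) + 10^(68.1/10) + 10^(72.1/10)) = 10·log₁₀(76850000) = 78.9 dB SPL.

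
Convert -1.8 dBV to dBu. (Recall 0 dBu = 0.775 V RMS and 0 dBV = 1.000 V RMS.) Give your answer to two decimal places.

The offset between the scales is 20·log₁₀(0.775/1.000) = −2.214 dB.
So dBu = -1.8 + 2.214 = +0.41 dBu.

+0.41 dBu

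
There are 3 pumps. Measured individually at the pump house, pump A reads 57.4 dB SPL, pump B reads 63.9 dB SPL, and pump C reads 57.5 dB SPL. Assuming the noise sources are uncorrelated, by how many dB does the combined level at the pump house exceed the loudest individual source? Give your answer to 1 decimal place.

Incoherent sources sum as intensities:
L_total = 10·log₁₀(10^(57.4/10) + 10^(63.9/10) + 10^(57.5/10)) = 65.52 dB SPL.
Excess over the loudest (63.9 dB): 65.52 − 63.9 = 1.6 dB.

1.6 dB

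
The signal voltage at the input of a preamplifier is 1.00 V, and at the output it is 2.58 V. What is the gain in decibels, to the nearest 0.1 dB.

For a voltage ratio, dB = 20·log₁₀(V₂/V₁).
20·log₁₀(2.58/1.00) = 20·log₁₀(2.580) = 8.2 dB.

8.2 dB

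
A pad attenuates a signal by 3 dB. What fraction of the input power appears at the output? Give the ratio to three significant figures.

Power ratio = 10^(dB/10).
10^(-3/10) = 10^(-0.3000) = 0.501.

0.501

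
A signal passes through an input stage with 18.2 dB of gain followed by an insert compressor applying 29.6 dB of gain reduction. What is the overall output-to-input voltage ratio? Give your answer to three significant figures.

Net gain = 18.2 + (−29.6) = -11.4 dB.
Voltage ratio = 10^(-11.4/20) = 0.269.

0.269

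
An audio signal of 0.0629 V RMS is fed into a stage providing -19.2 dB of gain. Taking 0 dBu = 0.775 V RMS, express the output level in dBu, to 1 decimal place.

-41.0 dBu

Input level: 20·log₁₀(0.0629/0.775) = -21.81 dBu.
Output: -21.81 − 19.2 = -41.0 dBu.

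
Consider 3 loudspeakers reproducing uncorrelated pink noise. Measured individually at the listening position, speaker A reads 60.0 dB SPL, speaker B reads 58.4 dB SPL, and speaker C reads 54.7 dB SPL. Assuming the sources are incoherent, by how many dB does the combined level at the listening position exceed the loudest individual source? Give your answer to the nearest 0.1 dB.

3.0 dB

Uncorrelated sources add in intensity (power), not in dB.
L_total = 10·log₁₀(10^(60.0/10) + 10^(58.4/10) + 10^(54.7/10)) = 62.98 dB SPL.
Excess over the loudest (60.0 dB): 62.98 − 60.0 = 3.0 dB.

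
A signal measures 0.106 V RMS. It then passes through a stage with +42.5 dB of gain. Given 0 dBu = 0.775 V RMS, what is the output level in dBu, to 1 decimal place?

Input level: 20·log₁₀(0.106/0.775) = -17.28 dBu.
Output: -17.28 + 42.5 = +25.2 dBu.

+25.2 dBu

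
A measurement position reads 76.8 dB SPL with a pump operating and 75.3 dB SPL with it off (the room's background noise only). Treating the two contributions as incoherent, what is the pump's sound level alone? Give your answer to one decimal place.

Background correction is a power subtraction:
L_src = 10·log₁₀(10^(76.8/10) − 10^(75.3/10)) = 10·log₁₀(13980000) = 71.5 dB SPL.

71.5 dB SPL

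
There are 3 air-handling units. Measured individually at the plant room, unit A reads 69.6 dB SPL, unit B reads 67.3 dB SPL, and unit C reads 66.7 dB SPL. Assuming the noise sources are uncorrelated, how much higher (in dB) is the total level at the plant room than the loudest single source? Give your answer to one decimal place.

3.2 dB

Uncorrelated sources add in intensity (power), not in dB.
L_total = 10·log₁₀(10^(69.6/10) + 10^(67.3/10) + 10^(66.7/10)) = 72.83 dB SPL.
Excess over the loudest (69.6 dB): 72.83 − 69.6 = 3.2 dB.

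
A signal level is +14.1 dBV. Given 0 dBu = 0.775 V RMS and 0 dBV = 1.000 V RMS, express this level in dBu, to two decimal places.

The offset between the scales is 20·log₁₀(0.775/1.000) = −2.214 dB.
So dBu = +14.1 + 2.214 = +16.31 dBu.

+16.31 dBu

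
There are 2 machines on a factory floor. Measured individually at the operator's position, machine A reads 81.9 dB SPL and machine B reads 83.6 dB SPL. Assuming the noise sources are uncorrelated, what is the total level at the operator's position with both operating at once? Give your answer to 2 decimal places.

85.84 dB SPL

Add the sources as powers (linear), then convert back to dB:
L_total = 10·log₁₀(10^(81.9/10) + 10^(83.6/10)) = 10·log₁₀(384000000) = 85.84 dB SPL.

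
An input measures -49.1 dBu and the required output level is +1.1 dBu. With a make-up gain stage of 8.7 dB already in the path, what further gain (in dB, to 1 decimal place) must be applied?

The required make-up gain is the shortfall in the dB sum.
G = +1.1 − (-49.1) − 8.7 = 41.5 dB.

41.5 dB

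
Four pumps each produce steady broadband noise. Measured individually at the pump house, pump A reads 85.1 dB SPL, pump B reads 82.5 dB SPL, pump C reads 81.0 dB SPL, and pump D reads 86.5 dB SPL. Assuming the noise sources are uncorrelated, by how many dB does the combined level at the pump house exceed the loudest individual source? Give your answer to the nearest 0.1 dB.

3.8 dB

Add the sources as powers (linear), then convert back to dB:
L_total = 10·log₁₀(10^(85.1/10) + 10^(82.5/10) + 10^(81.0/10) + 10^(86.5/10)) = 90.31 dB SPL.
Excess over the loudest (86.5 dB): 90.31 − 86.5 = 3.8 dB.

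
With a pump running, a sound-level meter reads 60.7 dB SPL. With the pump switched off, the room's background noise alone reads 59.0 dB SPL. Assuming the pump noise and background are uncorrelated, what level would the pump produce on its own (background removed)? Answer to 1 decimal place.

55.8 dB SPL

Subtract intensities: L_src = 10·log₁₀(10^(L_total/10) − 10^(L_bg/10)).
L_src = 10·log₁₀(10^(60.7/10) − 10^(59.0/10)) = 10·log₁₀(380600) = 55.8 dB SPL.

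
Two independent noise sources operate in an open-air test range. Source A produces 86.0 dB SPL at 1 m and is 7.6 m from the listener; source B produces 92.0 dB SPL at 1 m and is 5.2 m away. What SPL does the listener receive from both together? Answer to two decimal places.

78.16 dB SPL

At the listener: L_A = 86.0 − 20·log₁₀(7.6) = 68.384 dB; L_B = 92.0 − 20·log₁₀(5.2) = 77.680 dB.
Combined: 10·log₁₀(10^(68.384/10)+10^(77.680/10)) = 78.16 dB SPL.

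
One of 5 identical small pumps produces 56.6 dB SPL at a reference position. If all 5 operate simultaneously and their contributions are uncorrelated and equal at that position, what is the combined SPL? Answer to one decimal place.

63.6 dB SPL

5 equal incoherent sources raise the level by 10·log₁₀(5) = 6.99 dB.
L_total = 56.6 + 6.99 = 63.6 dB SPL.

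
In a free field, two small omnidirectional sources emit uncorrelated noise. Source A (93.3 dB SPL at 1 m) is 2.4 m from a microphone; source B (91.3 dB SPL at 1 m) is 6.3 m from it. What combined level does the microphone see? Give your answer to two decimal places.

86.08 dB SPL

At the listener: L_A = 93.3 − 20·log₁₀(2.4) = 85.696 dB; L_B = 91.3 − 20·log₁₀(6.3) = 75.313 dB.
Combined: 10·log₁₀(10^(85.696/10)+10^(75.313/10)) = 86.08 dB SPL.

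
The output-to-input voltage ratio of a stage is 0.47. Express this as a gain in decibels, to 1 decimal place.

-6.6 dB

For a voltage ratio, dB = 20·log₁₀(V₂/V₁).
20·log₁₀(0.47) = -6.6 dB.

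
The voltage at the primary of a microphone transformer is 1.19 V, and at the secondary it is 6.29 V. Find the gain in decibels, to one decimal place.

Voltage ratio → dB uses the 20·log₁₀ form:
20·log₁₀(6.29/1.19) = 20·log₁₀(5.286) = 14.5 dB.

14.5 dB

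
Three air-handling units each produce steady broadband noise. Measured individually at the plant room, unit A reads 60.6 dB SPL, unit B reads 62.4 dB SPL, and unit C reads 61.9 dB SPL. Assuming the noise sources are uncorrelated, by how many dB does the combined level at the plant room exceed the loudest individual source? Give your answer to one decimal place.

Uncorrelated sources add in intensity (power), not in dB.
L_total = 10·log₁₀(10^(60.6/10) + 10^(62.4/10) + 10^(61.9/10)) = 66.47 dB SPL.
Excess over the loudest (62.4 dB): 66.47 − 62.4 = 4.1 dB.

4.1 dB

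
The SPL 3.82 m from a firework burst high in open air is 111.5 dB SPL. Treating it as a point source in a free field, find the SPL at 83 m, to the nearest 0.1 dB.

84.8 dB SPL

For a point source in a free field, ΔL = −20·log₁₀(d₂/d₁).
ΔL = −20·log₁₀(83/3.82) = -26.74 dB, so L₂ = 111.5 + (-26.74) = 84.8 dB SPL.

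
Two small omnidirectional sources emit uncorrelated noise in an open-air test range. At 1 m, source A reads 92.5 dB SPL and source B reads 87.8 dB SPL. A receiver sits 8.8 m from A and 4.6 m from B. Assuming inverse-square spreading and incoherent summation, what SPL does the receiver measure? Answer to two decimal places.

77.11 dB SPL

At the listener: L_A = 92.5 − 20·log₁₀(8.8) = 73.610 dB; L_B = 87.8 − 20·log₁₀(4.6) = 74.545 dB.
Combined: 10·log₁₀(10^(73.610/10)+10^(74.545/10)) = 77.11 dB SPL.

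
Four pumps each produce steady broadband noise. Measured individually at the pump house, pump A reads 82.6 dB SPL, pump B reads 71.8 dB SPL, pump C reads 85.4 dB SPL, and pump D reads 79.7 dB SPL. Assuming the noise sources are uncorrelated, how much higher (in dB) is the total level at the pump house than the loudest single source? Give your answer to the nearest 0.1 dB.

Add the sources as powers (linear), then convert back to dB:
L_total = 10·log₁₀(10^(82.6/10) + 10^(71.8/10) + 10^(85.4/10) + 10^(79.7/10)) = 88.04 dB SPL.
Excess over the loudest (85.4 dB): 88.04 − 85.4 = 2.6 dB.

2.6 dB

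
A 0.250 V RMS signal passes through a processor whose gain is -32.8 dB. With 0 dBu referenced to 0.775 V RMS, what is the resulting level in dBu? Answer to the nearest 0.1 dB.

Input level: 20·log₁₀(0.250/0.775) = -9.83 dBu.
Output: -9.83 − 32.8 = -42.6 dBu.

-42.6 dBu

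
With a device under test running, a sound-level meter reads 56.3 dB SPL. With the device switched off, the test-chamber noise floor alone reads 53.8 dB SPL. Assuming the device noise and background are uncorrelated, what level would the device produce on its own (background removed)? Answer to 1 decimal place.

Subtract intensities: L_src = 10·log₁₀(10^(L_total/10) − 10^(L_bg/10)).
L_src = 10·log₁₀(10^(56.3/10) − 10^(53.8/10)) = 10·log₁₀(186700) = 52.7 dB SPL.

52.7 dB SPL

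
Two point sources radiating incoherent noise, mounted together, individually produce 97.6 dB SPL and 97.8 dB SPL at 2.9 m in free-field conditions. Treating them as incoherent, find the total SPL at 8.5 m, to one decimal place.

91.4 dB SPL

Combined at 2.9 m: 10·log₁₀(10^(97.6/10)+10^(97.8/10)) = 100.71 dB SPL.
Then apply −20·log₁₀(8.5/2.9) = -9.34 dB → 91.4 dB SPL.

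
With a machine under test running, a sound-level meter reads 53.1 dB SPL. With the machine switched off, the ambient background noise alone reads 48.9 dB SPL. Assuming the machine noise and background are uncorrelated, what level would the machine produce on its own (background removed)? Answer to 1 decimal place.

Remove the background by subtracting linear intensities:
L_src = 10·log₁₀(10^(53.1/10) − 10^(48.9/10)) = 10·log₁₀(126500) = 51.0 dB SPL.

51.0 dB SPL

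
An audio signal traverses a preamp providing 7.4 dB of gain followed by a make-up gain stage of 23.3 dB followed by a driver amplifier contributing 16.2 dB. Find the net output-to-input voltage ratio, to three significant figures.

221

Net gain = 7.4 + 23.3 + 16.2 = 46.9 dB.
Voltage ratio = 10^(46.9/20) = 221.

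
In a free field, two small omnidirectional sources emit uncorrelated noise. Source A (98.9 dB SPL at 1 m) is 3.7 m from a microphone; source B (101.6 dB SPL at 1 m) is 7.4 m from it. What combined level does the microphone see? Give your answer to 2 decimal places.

At the listener: L_A = 98.9 − 20·log₁₀(3.7) = 87.536 dB; L_B = 101.6 − 20·log₁₀(7.4) = 84.215 dB.
Combined: 10·log₁₀(10^(87.536/10)+10^(84.215/10)) = 89.20 dB SPL.

89.20 dB SPL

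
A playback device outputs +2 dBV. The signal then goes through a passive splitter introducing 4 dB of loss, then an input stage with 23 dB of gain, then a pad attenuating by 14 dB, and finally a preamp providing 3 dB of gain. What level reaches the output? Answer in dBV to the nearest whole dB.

+10 dBV

Gain stages sum in dB:
+2 − 4 + 23 − 14 + 3 = +10 dBV.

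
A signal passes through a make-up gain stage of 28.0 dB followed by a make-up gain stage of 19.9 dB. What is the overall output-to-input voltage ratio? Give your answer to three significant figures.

Net gain = 28.0 + 19.9 = 47.9 dB.
Voltage ratio = 10^(47.9/20) = 248.

248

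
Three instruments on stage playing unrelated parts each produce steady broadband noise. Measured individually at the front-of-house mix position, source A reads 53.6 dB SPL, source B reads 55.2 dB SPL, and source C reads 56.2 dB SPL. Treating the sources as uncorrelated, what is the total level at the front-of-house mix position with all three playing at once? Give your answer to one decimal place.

59.9 dB SPL

Incoherent sources sum as intensities:
L_total = 10·log₁₀(10^(53.6/10) + 10^(55.2/10) + 10^(56.2/10)) = 10·log₁₀(977100) = 59.9 dB SPL.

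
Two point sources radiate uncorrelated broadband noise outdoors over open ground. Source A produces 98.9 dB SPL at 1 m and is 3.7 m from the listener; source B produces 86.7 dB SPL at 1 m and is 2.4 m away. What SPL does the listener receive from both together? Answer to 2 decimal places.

88.12 dB SPL

At the listener: L_A = 98.9 − 20·log₁₀(3.7) = 87.536 dB; L_B = 86.7 − 20·log₁₀(2.4) = 79.096 dB.
Combined: 10·log₁₀(10^(87.536/10)+10^(79.096/10)) = 88.12 dB SPL.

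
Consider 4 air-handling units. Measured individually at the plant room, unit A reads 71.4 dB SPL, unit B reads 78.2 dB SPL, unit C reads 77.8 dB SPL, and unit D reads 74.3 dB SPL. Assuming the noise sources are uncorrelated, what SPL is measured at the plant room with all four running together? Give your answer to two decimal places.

Incoherent sources sum as intensities:
L_total = 10·log₁₀(10^(71.4/10) + 10^(78.2/10) + 10^(77.8/10) + 10^(74.3/10)) = 10·log₁₀(167000000) = 82.23 dB SPL.

82.23 dB SPL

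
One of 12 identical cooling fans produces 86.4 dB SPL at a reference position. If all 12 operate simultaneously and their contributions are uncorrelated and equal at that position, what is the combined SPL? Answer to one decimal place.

97.2 dB SPL

12 equal incoherent sources raise the level by 10·log₁₀(12) = 10.79 dB.
L_total = 86.4 + 10.79 = 97.2 dB SPL.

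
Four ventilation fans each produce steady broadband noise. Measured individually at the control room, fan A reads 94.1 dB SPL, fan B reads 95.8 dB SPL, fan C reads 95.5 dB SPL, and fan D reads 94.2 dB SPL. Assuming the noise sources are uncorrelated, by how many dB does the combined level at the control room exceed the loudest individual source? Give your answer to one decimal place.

5.2 dB

Add the sources as powers (linear), then convert back to dB:
L_total = 10·log₁₀(10^(94.1/10) + 10^(95.8/10) + 10^(95.5/10) + 10^(94.2/10)) = 100.99 dB SPL.
Excess over the loudest (95.8 dB): 100.99 − 95.8 = 5.2 dB.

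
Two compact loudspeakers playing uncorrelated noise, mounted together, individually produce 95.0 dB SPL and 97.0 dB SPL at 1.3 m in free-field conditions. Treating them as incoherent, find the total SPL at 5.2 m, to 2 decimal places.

87.08 dB SPL

Combined at 1.3 m: 10·log₁₀(10^(95.0/10)+10^(97.0/10)) = 99.124 dB SPL.
Then apply −20·log₁₀(5.2/1.3) = -12.041 dB → 87.08 dB SPL.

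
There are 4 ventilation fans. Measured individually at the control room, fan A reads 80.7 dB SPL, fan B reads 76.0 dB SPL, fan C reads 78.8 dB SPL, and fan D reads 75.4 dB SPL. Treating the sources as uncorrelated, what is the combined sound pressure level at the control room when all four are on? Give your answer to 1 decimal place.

Add the sources as powers (linear), then convert back to dB:
L_total = 10·log₁₀(10^(80.7/10) + 10^(76.0/10) + 10^(78.8/10) + 10^(75.4/10)) = 10·log₁₀(267800000) = 84.3 dB SPL.

84.3 dB SPL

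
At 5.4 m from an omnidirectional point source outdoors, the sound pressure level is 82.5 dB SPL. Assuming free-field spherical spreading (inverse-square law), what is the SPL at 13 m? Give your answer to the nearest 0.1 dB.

74.9 dB SPL

For a point source in a free field, ΔL = −20·log₁₀(d₂/d₁).
ΔL = −20·log₁₀(13/5.4) = -7.63 dB, so L₂ = 82.5 + (-7.63) = 74.9 dB SPL.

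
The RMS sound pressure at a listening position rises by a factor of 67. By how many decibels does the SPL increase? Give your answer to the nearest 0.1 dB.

36.5 dB

SPL change from a pressure ratio uses the 20·log₁₀ form:
20·log₁₀(67) = 36.5 dB.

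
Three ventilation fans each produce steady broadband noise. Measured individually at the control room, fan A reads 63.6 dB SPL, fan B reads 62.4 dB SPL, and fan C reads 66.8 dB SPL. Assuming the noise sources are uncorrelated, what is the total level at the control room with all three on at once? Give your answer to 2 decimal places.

69.45 dB SPL

Add the sources as powers (linear), then convert back to dB:
L_total = 10·log₁₀(10^(63.6/10) + 10^(62.4/10) + 10^(66.8/10)) = 10·log₁₀(8815000) = 69.45 dB SPL.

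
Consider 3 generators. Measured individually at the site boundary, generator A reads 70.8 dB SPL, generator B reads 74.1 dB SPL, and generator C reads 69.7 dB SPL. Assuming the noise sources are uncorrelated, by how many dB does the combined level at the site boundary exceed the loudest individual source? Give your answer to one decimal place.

2.6 dB

Add the sources as powers (linear), then convert back to dB:
L_total = 10·log₁₀(10^(70.8/10) + 10^(74.1/10) + 10^(69.7/10)) = 76.73 dB SPL.
Excess over the loudest (74.1 dB): 76.73 − 74.1 = 2.6 dB.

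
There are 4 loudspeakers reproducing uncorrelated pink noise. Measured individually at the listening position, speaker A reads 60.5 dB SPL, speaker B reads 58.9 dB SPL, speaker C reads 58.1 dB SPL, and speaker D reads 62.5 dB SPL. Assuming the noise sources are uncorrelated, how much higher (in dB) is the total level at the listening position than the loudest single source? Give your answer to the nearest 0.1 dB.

3.9 dB

Add the sources as powers (linear), then convert back to dB:
L_total = 10·log₁₀(10^(60.5/10) + 10^(58.9/10) + 10^(58.1/10) + 10^(62.5/10)) = 66.36 dB SPL.
Excess over the loudest (62.5 dB): 66.36 − 62.5 = 3.9 dB.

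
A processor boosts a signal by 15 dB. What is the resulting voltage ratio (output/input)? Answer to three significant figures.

5.62

Voltage ratio = 10^(dB/20).
10^(15/20) = 10^(0.7500) = 5.62.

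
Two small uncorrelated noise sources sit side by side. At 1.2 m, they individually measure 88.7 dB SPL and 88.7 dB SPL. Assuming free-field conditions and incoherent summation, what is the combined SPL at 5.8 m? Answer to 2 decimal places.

78.03 dB SPL

Combined at 1.2 m: 10·log₁₀(10^(88.7/10)+10^(88.7/10)) = 91.710 dB SPL.
Then apply −20·log₁₀(5.8/1.2) = -13.685 dB → 78.03 dB SPL.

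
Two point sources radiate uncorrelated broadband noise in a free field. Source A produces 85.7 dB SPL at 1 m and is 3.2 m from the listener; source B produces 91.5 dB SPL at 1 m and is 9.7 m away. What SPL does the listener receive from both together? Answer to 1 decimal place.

77.1 dB SPL

At the listener: L_A = 85.7 − 20·log₁₀(3.2) = 75.60 dB; L_B = 91.5 − 20·log₁₀(9.7) = 71.76 dB.
Combined: 10·log₁₀(10^(75.60/10)+10^(71.76/10)) = 77.1 dB SPL.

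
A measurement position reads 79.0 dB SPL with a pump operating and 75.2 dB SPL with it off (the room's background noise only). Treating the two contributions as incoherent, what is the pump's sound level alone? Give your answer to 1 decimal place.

Remove the background by subtracting linear intensities:
L_src = 10·log₁₀(10^(79.0/10) − 10^(75.2/10)) = 10·log₁₀(46320000) = 76.7 dB SPL.

76.7 dB SPL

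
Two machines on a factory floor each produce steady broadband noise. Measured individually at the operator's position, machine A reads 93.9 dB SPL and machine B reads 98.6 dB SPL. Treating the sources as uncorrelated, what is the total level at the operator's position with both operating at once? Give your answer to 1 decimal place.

Add the sources as powers (linear), then convert back to dB:
L_total = 10·log₁₀(10^(93.9/10) + 10^(98.6/10)) = 10·log₁₀(9699000000) = 99.9 dB SPL.

99.9 dB SPL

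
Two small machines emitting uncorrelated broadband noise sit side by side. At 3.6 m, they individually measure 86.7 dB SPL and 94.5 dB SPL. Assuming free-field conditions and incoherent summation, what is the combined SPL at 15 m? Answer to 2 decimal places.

Combined at 3.6 m: 10·log₁₀(10^(86.7/10)+10^(94.5/10)) = 95.167 dB SPL.
Then apply −20·log₁₀(15/3.6) = -12.396 dB → 82.77 dB SPL.

82.77 dB SPL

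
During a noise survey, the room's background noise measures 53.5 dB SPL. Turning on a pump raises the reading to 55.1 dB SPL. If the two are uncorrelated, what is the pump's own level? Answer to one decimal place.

Subtract intensities: L_src = 10·log₁₀(10^(L_total/10) − 10^(L_bg/10)).
L_src = 10·log₁₀(10^(55.1/10) − 10^(53.5/10)) = 10·log₁₀(99720) = 50.0 dB SPL.

50.0 dB SPL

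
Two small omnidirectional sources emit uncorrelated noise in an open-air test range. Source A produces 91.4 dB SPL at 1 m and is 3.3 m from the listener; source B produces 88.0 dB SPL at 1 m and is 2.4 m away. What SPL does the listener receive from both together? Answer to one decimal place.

83.7 dB SPL

At the listener: L_A = 91.4 − 20·log₁₀(3.3) = 81.03 dB; L_B = 88.0 − 20·log₁₀(2.4) = 80.40 dB.
Combined: 10·log₁₀(10^(81.03/10)+10^(80.40/10)) = 83.7 dB SPL.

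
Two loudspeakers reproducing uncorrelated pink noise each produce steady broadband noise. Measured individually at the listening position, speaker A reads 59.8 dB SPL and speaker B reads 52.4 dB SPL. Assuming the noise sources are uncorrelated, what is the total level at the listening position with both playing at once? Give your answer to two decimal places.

60.53 dB SPL

Add the sources as powers (linear), then convert back to dB:
L_total = 10·log₁₀(10^(59.8/10) + 10^(52.4/10)) = 10·log₁₀(1129000) = 60.53 dB SPL.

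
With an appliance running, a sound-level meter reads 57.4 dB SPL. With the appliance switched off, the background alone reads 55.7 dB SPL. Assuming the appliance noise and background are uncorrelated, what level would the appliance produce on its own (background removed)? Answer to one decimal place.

52.5 dB SPL

Background correction is a power subtraction:
L_src = 10·log₁₀(10^(57.4/10) − 10^(55.7/10)) = 10·log₁₀(178000) = 52.5 dB SPL.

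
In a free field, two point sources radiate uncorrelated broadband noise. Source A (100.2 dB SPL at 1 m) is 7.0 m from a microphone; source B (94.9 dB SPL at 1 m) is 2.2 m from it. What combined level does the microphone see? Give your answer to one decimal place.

At the listener: L_A = 100.2 − 20·log₁₀(7.0) = 83.30 dB; L_B = 94.9 − 20·log₁₀(2.2) = 88.05 dB.
Combined: 10·log₁₀(10^(83.30/10)+10^(88.05/10)) = 89.3 dB SPL.

89.3 dB SPL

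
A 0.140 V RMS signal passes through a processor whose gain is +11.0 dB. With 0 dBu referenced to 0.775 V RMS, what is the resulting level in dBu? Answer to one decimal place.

-3.9 dBu

Input level: 20·log₁₀(0.140/0.775) = -14.86 dBu.
Output: -14.86 + 11.0 = -3.9 dBu.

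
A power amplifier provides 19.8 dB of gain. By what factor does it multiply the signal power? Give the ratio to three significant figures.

95.5

Power ratio = 10^(dB/10).
10^(19.8/10) = 10^(1.980) = 95.5.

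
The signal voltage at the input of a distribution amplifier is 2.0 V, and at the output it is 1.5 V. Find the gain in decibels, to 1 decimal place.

-2.5 dB

Voltage is an amplitude quantity, so gain = 20·log₁₀(V_out/V_in).
20·log₁₀(1.5/2.0) = 20·log₁₀(0.7500) = -2.5 dB.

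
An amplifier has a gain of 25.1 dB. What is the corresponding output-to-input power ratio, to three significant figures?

324

Power ratio = 10^(dB/10).
10^(25.1/10) = 10^(2.510) = 324.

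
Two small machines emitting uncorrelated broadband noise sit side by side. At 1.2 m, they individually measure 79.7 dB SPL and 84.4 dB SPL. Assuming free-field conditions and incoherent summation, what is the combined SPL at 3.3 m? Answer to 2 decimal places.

Combined at 1.2 m: 10·log₁₀(10^(79.7/10)+10^(84.4/10)) = 85.667 dB SPL.
Then apply −20·log₁₀(3.3/1.2) = -8.787 dB → 76.88 dB SPL.

76.88 dB SPL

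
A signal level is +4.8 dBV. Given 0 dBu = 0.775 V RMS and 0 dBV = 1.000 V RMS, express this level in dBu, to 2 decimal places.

+7.01 dBu

The offset between the scales is 20·log₁₀(0.775/1.000) = −2.214 dB.
So dBu = +4.8 + 2.214 = +7.01 dBu.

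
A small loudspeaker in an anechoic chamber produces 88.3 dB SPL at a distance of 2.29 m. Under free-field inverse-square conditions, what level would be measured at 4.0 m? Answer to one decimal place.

83.5 dB SPL

Free-field point source: level drops by 20·log₁₀ of the distance ratio.
ΔL = −20·log₁₀(4.0/2.29) = -4.84 dB, so L₂ = 88.3 + (-4.84) = 83.5 dB SPL.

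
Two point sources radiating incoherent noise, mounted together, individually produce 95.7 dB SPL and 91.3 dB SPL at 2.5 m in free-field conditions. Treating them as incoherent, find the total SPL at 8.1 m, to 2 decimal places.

86.83 dB SPL

Combined at 2.5 m: 10·log₁₀(10^(95.7/10)+10^(91.3/10)) = 97.045 dB SPL.
Then apply −20·log₁₀(8.1/2.5) = -10.211 dB → 86.83 dB SPL.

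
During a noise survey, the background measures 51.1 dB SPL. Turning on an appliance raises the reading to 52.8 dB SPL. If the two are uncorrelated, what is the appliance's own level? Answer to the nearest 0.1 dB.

Remove the background by subtracting linear intensities:
L_src = 10·log₁₀(10^(52.8/10) − 10^(51.1/10)) = 10·log₁₀(61720) = 47.9 dB SPL.

47.9 dB SPL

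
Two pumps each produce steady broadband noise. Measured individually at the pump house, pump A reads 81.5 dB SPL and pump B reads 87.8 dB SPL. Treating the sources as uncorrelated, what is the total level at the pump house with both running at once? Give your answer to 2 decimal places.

88.71 dB SPL

Incoherent sources sum as intensities:
L_total = 10·log₁₀(10^(81.5/10) + 10^(87.8/10)) = 10·log₁₀(743800000) = 88.71 dB SPL.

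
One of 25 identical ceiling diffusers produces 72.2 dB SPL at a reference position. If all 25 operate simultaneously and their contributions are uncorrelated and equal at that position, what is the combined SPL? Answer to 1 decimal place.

86.2 dB SPL

25 equal incoherent sources raise the level by 10·log₁₀(25) = 13.98 dB.
L_total = 72.2 + 13.98 = 86.2 dB SPL.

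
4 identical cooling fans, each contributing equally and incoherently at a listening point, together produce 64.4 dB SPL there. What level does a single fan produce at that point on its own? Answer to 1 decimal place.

4 equal incoherent sources add 10·log₁₀(4) = 6.02 dB over one source.
L_one = 64.4 − 6.02 = 58.4 dB SPL.

58.4 dB SPL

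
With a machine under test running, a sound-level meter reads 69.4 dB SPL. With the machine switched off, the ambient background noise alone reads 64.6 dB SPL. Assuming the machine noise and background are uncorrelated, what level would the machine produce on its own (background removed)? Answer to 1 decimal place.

67.7 dB SPL

Remove the background by subtracting linear intensities:
L_src = 10·log₁₀(10^(69.4/10) − 10^(64.6/10)) = 10·log₁₀(5826000) = 67.7 dB SPL.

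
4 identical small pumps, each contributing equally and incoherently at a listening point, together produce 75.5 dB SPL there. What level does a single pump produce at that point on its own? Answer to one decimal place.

4 equal incoherent sources add 10·log₁₀(4) = 6.02 dB over one source.
L_one = 75.5 − 6.02 = 69.5 dB SPL.

69.5 dB SPL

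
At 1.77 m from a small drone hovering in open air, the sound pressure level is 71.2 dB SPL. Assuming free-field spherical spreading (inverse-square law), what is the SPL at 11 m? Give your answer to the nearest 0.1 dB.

Inverse-square spreading gives ΔL = −20·log₁₀(d₂/d₁).
ΔL = −20·log₁₀(11/1.77) = -15.87 dB, so L₂ = 71.2 + (-15.87) = 55.3 dB SPL.

55.3 dB SPL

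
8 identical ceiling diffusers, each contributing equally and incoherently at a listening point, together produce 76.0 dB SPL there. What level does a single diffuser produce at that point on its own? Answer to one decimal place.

8 equal incoherent sources add 10·log₁₀(8) = 9.03 dB over one source.
L_one = 76.0 − 9.03 = 67.0 dB SPL.

67.0 dB SPL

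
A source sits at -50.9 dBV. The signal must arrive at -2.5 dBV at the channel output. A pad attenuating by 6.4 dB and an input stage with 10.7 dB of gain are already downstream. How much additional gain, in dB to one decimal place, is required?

The required make-up gain is the shortfall in the dB sum.
G = -2.5 − (-50.9) + 6.4 − 10.7 = 44.1 dB.

44.1 dB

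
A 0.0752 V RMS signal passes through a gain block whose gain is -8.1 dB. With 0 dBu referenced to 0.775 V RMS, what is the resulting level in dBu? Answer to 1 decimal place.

-28.4 dBu

Input level: 20·log₁₀(0.0752/0.775) = -20.26 dBu.
Output: -20.26 − 8.1 = -28.4 dBu.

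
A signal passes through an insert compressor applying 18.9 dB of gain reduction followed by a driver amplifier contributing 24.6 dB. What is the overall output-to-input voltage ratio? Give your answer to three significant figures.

Net gain = (−18.9) + 24.6 = 5.7 dB.
Voltage ratio = 10^(5.7/20) = 1.93.

1.93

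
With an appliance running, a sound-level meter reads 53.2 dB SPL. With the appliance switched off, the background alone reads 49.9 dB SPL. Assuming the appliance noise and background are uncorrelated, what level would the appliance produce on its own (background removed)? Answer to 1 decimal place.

50.5 dB SPL

Remove the background by subtracting linear intensities:
L_src = 10·log₁₀(10^(53.2/10) − 10^(49.9/10)) = 10·log₁₀(111200) = 50.5 dB SPL.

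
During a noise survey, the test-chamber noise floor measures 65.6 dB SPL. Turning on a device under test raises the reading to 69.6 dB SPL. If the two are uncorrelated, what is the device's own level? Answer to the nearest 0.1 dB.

Remove the background by subtracting linear intensities:
L_src = 10·log₁₀(10^(69.6/10) − 10^(65.6/10)) = 10·log₁₀(5489000) = 67.4 dB SPL.

67.4 dB SPL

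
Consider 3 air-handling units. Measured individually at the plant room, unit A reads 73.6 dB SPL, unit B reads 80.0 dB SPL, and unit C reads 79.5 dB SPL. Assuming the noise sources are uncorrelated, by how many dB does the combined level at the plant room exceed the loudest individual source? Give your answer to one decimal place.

Uncorrelated sources add in intensity (power), not in dB.
L_total = 10·log₁₀(10^(73.6/10) + 10^(80.0/10) + 10^(79.5/10)) = 83.26 dB SPL.
Excess over the loudest (80.0 dB): 83.26 − 80.0 = 3.3 dB.

3.3 dB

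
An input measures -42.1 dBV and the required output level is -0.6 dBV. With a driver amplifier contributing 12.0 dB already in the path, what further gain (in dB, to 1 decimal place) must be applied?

29.5 dB

The required make-up gain is the shortfall in the dB sum.
G = -0.6 − (-42.1) − 12.0 = 29.5 dB.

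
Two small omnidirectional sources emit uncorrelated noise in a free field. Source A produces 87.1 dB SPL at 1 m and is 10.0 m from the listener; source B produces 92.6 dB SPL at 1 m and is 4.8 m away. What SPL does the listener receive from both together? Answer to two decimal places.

At the listener: L_A = 87.1 − 20·log₁₀(10.0) = 67.100 dB; L_B = 92.6 − 20·log₁₀(4.8) = 78.975 dB.
Combined: 10·log₁₀(10^(67.100/10)+10^(78.975/10)) = 79.25 dB SPL.

79.25 dB SPL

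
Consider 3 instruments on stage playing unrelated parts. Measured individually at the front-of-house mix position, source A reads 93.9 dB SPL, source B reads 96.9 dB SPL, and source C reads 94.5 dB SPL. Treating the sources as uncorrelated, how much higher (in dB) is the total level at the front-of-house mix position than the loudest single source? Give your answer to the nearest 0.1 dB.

3.2 dB

Uncorrelated sources add in intensity (power), not in dB.
L_total = 10·log₁₀(10^(93.9/10) + 10^(96.9/10) + 10^(94.5/10)) = 100.07 dB SPL.
Excess over the loudest (96.9 dB): 100.07 − 96.9 = 3.2 dB.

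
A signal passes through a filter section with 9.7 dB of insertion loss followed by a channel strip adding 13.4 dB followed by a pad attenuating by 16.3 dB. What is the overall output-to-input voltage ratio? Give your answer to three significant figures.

Net gain = (−9.7) + 13.4 + (−16.3) = -12.6 dB.
Voltage ratio = 10^(-12.6/20) = 0.234.

0.234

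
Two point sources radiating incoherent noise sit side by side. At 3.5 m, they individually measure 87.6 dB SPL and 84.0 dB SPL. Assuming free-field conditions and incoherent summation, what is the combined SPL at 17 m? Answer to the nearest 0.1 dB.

Combined at 3.5 m: 10·log₁₀(10^(87.6/10)+10^(84.0/10)) = 89.17 dB SPL.
Then apply −20·log₁₀(17/3.5) = -13.73 dB → 75.4 dB SPL.

75.4 dB SPL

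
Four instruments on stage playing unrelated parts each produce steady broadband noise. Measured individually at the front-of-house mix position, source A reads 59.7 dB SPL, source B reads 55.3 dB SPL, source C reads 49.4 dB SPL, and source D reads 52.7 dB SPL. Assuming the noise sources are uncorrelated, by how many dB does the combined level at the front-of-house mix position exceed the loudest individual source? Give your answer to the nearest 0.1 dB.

2.2 dB

Add the sources as powers (linear), then convert back to dB:
L_total = 10·log₁₀(10^(59.7/10) + 10^(55.3/10) + 10^(49.4/10) + 10^(52.7/10)) = 61.89 dB SPL.
Excess over the loudest (59.7 dB): 61.89 − 59.7 = 2.2 dB.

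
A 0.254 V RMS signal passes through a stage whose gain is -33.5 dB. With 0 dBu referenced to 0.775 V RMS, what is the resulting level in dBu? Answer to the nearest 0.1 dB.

-43.2 dBu

Input level: 20·log₁₀(0.254/0.775) = -9.69 dBu.
Output: -9.69 − 33.5 = -43.2 dBu.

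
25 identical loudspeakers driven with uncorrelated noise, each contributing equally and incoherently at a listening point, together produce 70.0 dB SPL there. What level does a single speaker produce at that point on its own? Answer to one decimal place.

56.0 dB SPL

25 equal incoherent sources add 10·log₁₀(25) = 13.98 dB over one source.
L_one = 70.0 − 13.98 = 56.0 dB SPL.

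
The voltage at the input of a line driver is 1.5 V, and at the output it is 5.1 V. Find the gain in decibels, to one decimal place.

10.6 dB

For a voltage ratio, dB = 20·log₁₀(V₂/V₁).
20·log₁₀(5.1/1.5) = 20·log₁₀(3.400) = 10.6 dB.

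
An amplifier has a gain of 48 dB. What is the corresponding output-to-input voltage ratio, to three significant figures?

Voltage ratio = 10^(dB/20).
10^(48/20) = 10^(2.400) = 251.

251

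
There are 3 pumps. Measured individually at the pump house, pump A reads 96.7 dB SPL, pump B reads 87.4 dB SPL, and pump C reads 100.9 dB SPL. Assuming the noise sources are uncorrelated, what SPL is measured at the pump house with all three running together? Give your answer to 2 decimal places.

102.44 dB SPL

Uncorrelated sources add in intensity (power), not in dB.
L_total = 10·log₁₀(10^(96.7/10) + 10^(87.4/10) + 10^(100.9/10)) = 10·log₁₀(17530000000) = 102.44 dB SPL.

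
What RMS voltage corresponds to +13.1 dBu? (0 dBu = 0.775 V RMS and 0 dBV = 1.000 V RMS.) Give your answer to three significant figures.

3.50 V

V = 0.775 V × 10^(+13.1/20).
= 0.775 × 4.519 = 3.50 V.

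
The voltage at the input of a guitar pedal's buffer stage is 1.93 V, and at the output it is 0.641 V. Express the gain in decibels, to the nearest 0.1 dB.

-9.6 dB

Voltage is an amplitude quantity, so gain = 20·log₁₀(V_out/V_in).
20·log₁₀(0.641/1.93) = 20·log₁₀(0.3321) = -9.6 dB.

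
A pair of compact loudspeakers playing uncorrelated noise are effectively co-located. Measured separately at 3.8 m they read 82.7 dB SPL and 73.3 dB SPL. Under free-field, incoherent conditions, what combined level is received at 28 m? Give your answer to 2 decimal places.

65.82 dB SPL

Combined at 3.8 m: 10·log₁₀(10^(82.7/10)+10^(73.3/10)) = 83.172 dB SPL.
Then apply −20·log₁₀(28/3.8) = -17.347 dB → 65.82 dB SPL.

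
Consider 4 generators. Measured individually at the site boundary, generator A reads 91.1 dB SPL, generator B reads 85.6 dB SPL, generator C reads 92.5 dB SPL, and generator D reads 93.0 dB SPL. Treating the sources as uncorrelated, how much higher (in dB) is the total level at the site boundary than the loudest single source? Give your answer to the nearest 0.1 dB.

Add the sources as powers (linear), then convert back to dB:
L_total = 10·log₁₀(10^(91.1/10) + 10^(85.6/10) + 10^(92.5/10) + 10^(93.0/10)) = 97.34 dB SPL.
Excess over the loudest (93.0 dB): 97.34 − 93.0 = 4.3 dB.

4.3 dB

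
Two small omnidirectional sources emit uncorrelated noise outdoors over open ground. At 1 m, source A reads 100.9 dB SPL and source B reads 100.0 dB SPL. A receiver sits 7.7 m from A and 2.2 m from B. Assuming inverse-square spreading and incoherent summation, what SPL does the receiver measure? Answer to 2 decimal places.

93.57 dB SPL

At the listener: L_A = 100.9 − 20·log₁₀(7.7) = 83.170 dB; L_B = 100.0 − 20·log₁₀(2.2) = 93.152 dB.
Combined: 10·log₁₀(10^(83.170/10)+10^(93.152/10)) = 93.57 dB SPL.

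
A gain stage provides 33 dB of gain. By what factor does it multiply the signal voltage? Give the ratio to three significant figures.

Voltage ratio = 10^(dB/20).
10^(33/20) = 10^(1.650) = 44.7.

44.7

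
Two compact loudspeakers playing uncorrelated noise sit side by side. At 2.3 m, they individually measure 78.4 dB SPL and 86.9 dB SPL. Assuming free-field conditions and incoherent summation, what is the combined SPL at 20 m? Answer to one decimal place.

Combined at 2.3 m: 10·log₁₀(10^(78.4/10)+10^(86.9/10)) = 87.47 dB SPL.
Then apply −20·log₁₀(20/2.3) = -18.79 dB → 68.7 dB SPL.

68.7 dB SPL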